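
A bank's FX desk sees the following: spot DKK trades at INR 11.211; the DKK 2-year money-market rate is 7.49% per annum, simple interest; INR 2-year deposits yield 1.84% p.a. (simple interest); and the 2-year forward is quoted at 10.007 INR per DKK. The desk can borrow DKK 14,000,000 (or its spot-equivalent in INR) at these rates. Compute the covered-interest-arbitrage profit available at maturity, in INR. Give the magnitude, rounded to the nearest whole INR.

INR 1,645,227

T = 2 years.
Invest the DKK and cover forward: 14,000,000 × 1.149800 × 10.007 = INR 161,084,680.40.
Convert at spot and invest in INR: 14,000,000 × 11.211 × 1.036800 = INR 162,729,907.20.
The quoted forward undervalues DKK, so borrow DKK, convert to INR at spot, deposit the INR at 1.84%, and buy DKK forward at 10.007 to cover the loan.
Profit = 162,729,907.20 − 161,084,680.40 = INR 1,645,227.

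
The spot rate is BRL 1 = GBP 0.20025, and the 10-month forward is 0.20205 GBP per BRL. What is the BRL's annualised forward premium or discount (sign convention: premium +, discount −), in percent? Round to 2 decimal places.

T = 10/12 years.
BRL trades forward at +0.89888% vs spot over the period.
Per annum: 0.0089888 / (10/12) = 0.010787 = 1.08%.

+1.08%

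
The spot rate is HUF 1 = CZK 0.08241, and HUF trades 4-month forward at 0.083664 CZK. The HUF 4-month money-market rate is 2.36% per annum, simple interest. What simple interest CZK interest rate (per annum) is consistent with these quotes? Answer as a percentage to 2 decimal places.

6.96%

T = 4/12 years.
CIP gives F = S · g_CZK/g_HUF, so g_CZK/g_HUF = 0.083664/0.08241 = 1.0152166.
The HUF side grows by 1 + 0.0236×4/12 = 1.0078667.
Hence g_CZK = 1.023203.
(1.023203 − 1)/T = 0.069609, i.e. 6.96%.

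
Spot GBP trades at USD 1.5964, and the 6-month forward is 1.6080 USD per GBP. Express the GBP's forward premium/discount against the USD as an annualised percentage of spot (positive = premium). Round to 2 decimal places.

+1.45%

T = 6/12 years.
(F − S)/S = (1.6080 − 1.5964)/1.5964 = 0.0072663.
Annualise by dividing by T: 0.0072663 / (6/12) = 0.014533 → 1.45%.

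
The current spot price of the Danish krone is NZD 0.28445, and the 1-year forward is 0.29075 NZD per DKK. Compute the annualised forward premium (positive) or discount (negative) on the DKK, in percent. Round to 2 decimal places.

+2.21%

T = 1 year.
DKK trades forward at +2.21480% vs spot over the period.
×(1/T) gives 2.21% p.a.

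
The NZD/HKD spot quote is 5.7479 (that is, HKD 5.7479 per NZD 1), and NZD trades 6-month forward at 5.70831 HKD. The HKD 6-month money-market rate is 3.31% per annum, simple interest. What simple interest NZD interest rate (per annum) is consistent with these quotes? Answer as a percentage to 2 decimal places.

T = 6/12 years.
By CIP, F/S equals the HKD-to-NZD growth ratio: 5.70831/5.7479 = 0.9931123.
The HKD side grows by 1 + 0.0331×6/12 = 1.016550.
That pins the NZD growth at 1.0236003.
(1.0236003 − 1)/T = 0.047201, i.e. 4.72%.

4.72%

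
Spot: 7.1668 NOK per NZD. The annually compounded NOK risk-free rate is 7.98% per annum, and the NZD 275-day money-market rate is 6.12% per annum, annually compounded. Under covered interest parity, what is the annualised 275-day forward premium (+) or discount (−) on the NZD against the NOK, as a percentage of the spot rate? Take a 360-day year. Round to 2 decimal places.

+1.75%

T = 275/360 years.
CIP forward (NOK per NZD) = 7.1668 × 1.0604021/1.0464205 = 7.2625582.
(F − S)/S ÷ T = (7.2625582 − 7.1668)/7.1668/(275/360) = 0.017491 → 1.75%.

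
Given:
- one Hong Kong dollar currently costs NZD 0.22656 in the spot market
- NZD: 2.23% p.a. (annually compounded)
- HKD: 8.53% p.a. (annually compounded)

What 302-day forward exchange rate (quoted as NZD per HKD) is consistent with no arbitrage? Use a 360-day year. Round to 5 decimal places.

T = 302/360 years.
NZD growth factor: (1 + 0.0223)^(302/360) = 1.0186739.
Growth of 1 HKD over T: (1 + 0.0853)^(302/360) = 1.071081.
So F = 0.22656 × 1.0186739 / 1.071081 = 0.2154746 (NZD/HKD).

0.21547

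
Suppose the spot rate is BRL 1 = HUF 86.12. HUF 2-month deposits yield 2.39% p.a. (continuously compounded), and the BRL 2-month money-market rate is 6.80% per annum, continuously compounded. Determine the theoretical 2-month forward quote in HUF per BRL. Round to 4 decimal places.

T = 2/12 years.
HUF accumulates by e^(0.0239×2/12) = 1.00399128.
BRL accumulates by e^(0.0680×2/12) = 1.0113978.
Forward (HUF per BRL) = 86.12 × 1.00399128 / 1.0113978 = 85.489339.

85.4893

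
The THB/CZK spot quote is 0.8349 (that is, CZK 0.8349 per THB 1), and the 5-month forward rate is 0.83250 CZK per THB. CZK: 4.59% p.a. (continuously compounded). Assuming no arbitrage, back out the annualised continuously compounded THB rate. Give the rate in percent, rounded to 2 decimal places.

T = 5/12 years.
CIP gives F = S · g_CZK/g_THB, so g_CZK/g_THB = 0.8325/0.8349 = 0.9971254.
The CZK side grows by e^(0.0459×5/12) = 1.0193091.
So the THB growth factor = 1.0222477.
Take logs: ln 1.0222477 / (5/12) = 0.052809, so 5.28%.

5.28%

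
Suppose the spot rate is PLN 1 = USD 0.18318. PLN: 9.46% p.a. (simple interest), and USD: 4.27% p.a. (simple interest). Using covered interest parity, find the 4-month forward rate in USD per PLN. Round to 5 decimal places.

0.18011

T = 4/12 years.
USD growth factor: 1 + 0.0427×4/12 = 1.0142333.
Growth of 1 PLN over T: 1 + 0.0946×4/12 = 1.0315333.
Forward (USD per PLN) = 0.18318 × 1.0142333 / 1.0315333 = 0.1801079.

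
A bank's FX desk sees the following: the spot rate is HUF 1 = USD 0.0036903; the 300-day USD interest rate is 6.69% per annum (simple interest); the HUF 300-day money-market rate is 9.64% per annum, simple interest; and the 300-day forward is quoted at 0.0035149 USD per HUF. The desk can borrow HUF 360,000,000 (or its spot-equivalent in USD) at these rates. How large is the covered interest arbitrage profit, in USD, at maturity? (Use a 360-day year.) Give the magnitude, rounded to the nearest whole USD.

T = 300/360 years.
Route A — deposit HUF, sell forward: 360,000,000 × 1.080333333 × 0.0035149 = USD 1,367,014.91.
Route B — convert at spot, deposit USD: 360,000,000 × 0.0036903 × 1.055750 = USD 1,402,572.32.
The quoted forward undervalues HUF, so borrow HUF, convert to USD at spot, deposit the USD at 6.69%, and buy HUF forward at 0.0035149 to cover the loan.
Arbitrage profit = |1,367,014.91 − 1,402,572.32| = USD 35,557.

USD 35,557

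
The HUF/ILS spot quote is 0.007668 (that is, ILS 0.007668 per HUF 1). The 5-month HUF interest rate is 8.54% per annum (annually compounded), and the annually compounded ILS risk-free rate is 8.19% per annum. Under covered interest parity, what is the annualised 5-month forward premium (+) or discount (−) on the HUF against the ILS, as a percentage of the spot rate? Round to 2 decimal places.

T = 5/12 years.
No-arbitrage forward: 0.007668 × 1.0333433 / 1.0347349 = 0.007657687 ILS/HUF.
(F − S)/S ÷ T = (0.007657687 − 0.007668)/0.007668/(5/12) = -0.003228 → -0.32%.

-0.32%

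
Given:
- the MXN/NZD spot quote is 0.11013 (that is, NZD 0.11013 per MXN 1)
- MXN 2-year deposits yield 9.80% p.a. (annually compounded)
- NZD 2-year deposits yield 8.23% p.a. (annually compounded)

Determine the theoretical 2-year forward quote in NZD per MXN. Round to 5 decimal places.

0.10700

T = 2 years.
Growth of 1 NZD over T: (1 + 0.0823)^2 = 1.1713733.
MXN growth factor: (1 + 0.0980)^2 = 1.205604.
So F = 0.11013 × 1.1713733 / 1.205604 = 0.1070031 (NZD/MXN).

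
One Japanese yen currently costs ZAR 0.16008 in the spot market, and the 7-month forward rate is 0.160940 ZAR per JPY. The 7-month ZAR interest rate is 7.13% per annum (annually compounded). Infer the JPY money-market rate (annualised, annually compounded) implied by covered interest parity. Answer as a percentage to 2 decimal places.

T = 7/12 years.
F/S = 0.16094/0.16008 = 1.0053723 = (growth of ZAR) / (growth of JPY).
ZAR growth factor: (1 + 0.0713)^(7/12) = 1.0409938.
That pins the JPY growth at 1.0354312.
r = 1.0354312^(12/7) − 1 = 0.061505 → 6.15%.

6.15%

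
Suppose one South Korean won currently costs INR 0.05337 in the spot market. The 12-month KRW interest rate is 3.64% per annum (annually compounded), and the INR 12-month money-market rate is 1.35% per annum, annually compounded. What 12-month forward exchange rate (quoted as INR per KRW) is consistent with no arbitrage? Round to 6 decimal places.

0.052191

T = 1 year.
INR growth factor: (1 + 0.0135)^1 = 1.013500.
KRW growth factor: (1 + 0.0364)^1 = 1.036400.
Forward (INR per KRW) = 0.05337 × 1.013500 / 1.036400 = 0.05219075.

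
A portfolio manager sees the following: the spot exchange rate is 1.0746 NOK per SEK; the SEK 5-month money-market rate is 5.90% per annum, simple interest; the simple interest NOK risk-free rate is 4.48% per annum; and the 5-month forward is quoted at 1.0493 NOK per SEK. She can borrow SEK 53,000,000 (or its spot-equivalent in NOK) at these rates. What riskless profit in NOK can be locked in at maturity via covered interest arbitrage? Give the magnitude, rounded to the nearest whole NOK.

T = 5/12 years.
Route A — deposit SEK, sell forward: 53,000,000 × 1.0245833333 × 1.0493 = NOK 56,980,050.46.
Route B — convert at spot, deposit NOK: 53,000,000 × 1.0746 × 1.0186666667 = NOK 58,016,937.60.
The quoted forward undervalues SEK, so borrow SEK, convert to NOK at spot, deposit the NOK at 4.48%, and buy SEK forward at 1.0493 to cover the loan.
The gap between the two covered legs is NOK 1,036,887.

NOK 1,036,887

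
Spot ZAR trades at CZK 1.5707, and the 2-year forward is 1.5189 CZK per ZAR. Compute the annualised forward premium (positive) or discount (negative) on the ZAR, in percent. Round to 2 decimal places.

-1.65%

T = 2 years.
ZAR trades forward at -3.29789% vs spot over the period.
Annualise by dividing by T: -0.0329789 / 2 = -0.016489 → -1.65%.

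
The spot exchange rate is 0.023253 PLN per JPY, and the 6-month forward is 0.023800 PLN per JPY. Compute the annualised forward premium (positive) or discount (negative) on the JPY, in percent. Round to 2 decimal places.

T = 6/12 years.
JPY trades forward at +2.35238% vs spot over the period.
Annualise by dividing by T: 0.0235238 / (6/12) = 0.047048 → 4.70%.

+4.70%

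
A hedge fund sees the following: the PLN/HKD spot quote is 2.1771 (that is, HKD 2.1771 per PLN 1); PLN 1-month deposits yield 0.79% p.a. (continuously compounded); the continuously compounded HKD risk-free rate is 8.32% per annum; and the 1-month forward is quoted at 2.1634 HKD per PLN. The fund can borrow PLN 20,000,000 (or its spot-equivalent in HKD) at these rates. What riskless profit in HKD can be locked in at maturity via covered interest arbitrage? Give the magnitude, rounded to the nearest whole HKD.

T = 1/12 years.
Invest the PLN and cover forward: 20,000,000 × 1.0006585501 × 2.1634 = HKD 43,296,494.15.
Convert at spot and invest in HKD: 20,000,000 × 2.1771 × 1.0069574245 = HKD 43,844,940.18.
The quoted forward undervalues PLN, so borrow PLN, convert to HKD at spot, deposit the HKD at 8.32%, and buy PLN forward at 2.1634 to cover the loan.
Profit = 43,844,940.18 − 43,296,494.15 = HKD 548,446.

HKD 548,446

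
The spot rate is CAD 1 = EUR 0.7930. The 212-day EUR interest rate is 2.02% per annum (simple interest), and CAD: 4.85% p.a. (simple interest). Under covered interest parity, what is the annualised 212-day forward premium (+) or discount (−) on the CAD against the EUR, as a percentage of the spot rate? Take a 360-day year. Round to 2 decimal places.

-2.75%

T = 212/360 years.
No-arbitrage forward: 0.793 × 1.0118956 / 1.0285611 = 0.7801512 EUR/CAD.
Annualised premium = (F − S)/S × (1/T) = (0.7801512 − 0.793)/0.793 ÷ (212/360) = -2.75%.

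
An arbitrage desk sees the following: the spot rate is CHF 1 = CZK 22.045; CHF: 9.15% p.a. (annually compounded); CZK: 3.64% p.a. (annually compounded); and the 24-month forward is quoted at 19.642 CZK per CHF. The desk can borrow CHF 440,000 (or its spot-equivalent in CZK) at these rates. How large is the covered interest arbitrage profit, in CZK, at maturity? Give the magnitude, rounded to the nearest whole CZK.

CZK 122,386

T = 2 years.
Keep in CHF, deliver into the forward: 440,000·1.19137225·19.642 = CZK 10,296,410.84.
Swap to CZK now, deposit: 440,000·22.045·1.07412496 = CZK 10,418,797.29.
The quoted forward undervalues CHF, so borrow CHF, convert to CZK at spot, deposit the CZK at 3.64%, and buy CHF forward at 19.642 to cover the loan.
Arbitrage profit = |10,296,410.84 − 10,418,797.29| = CZK 122,386.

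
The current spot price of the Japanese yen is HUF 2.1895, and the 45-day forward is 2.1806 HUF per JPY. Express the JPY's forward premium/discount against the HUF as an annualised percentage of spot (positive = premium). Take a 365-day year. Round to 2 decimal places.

T = 45/365 years.
JPY trades forward at -0.40649% vs spot over the period.
Per annum: -0.0040649 / (45/365) = -0.032971 = -3.30%.

-3.30%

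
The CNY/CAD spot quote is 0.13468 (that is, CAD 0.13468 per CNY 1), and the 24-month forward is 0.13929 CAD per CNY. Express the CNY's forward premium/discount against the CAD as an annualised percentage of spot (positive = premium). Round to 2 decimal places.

T = 2 years.
CNY trades forward at +3.42293% vs spot over the period.
Annualise by dividing by T: 0.0342293 / 2 = 0.017115 → 1.71%.

+1.71%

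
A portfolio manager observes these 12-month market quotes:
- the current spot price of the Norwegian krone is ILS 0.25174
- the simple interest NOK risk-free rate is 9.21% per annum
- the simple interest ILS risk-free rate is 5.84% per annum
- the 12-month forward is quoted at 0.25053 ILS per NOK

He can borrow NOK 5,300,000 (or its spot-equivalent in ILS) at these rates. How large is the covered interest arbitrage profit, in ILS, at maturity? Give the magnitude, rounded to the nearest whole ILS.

T = 1 year.
Invest the NOK and cover forward: 5,300,000 × 1.092100 × 0.25053 = ILS 1,450,100.21.
Convert at spot and invest in ILS: 5,300,000 × 0.25174 × 1.058400 = ILS 1,412,140.56.
The quoted forward overvalues NOK, so borrow ILS, buy NOK at spot, deposit the NOK at 9.21%, and sell the proceeds forward at 0.25053.
The gap between the two covered legs is ILS 37,960.

ILS 37,960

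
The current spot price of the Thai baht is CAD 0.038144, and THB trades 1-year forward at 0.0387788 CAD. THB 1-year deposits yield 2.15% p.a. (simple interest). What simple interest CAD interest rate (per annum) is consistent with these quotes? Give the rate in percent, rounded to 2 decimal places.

T = 1 year.
By CIP, F/S equals the CAD-to-THB growth ratio: 0.0387788/0.038144 = 1.0166422.
THB growth factor: 1 + 0.0215×1 = 1.021500.
So the CAD growth factor = 1.038500.
(1.038500 − 1)/T = 0.038500, i.e. 3.85%.

3.85%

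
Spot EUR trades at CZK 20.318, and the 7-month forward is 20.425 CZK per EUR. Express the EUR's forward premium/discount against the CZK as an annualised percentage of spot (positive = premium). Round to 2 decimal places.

T = 7/12 years.
EUR trades forward at +0.52663% vs spot over the period.
Annualise by dividing by T: 0.0052663 / (7/12) = 0.009028 → 0.90%.

+0.90%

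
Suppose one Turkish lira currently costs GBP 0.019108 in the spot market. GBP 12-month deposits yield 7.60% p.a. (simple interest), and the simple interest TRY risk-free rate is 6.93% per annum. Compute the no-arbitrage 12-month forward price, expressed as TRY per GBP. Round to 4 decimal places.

T = 1 year.
GBP accumulates by 1 + 0.0760×1 = 1.076000.
Growth of 1 TRY over T: 1 + 0.0693×1 = 1.069300.
Forward (GBP per TRY) = 0.019108 × 1.076000 / 1.069300 = 0.019227727.
Quoted the other way: 1/0.019227727 = 52.0082 TRY per GBP.

52.0082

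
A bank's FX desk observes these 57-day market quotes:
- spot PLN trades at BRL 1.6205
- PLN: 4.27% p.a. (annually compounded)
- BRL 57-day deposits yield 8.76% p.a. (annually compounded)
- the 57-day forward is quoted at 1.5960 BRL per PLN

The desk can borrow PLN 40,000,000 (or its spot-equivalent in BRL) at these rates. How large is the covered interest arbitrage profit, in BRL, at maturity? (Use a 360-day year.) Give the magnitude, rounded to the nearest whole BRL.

BRL 1,423,535

T = 57/360 years.
Route A — deposit PLN, sell forward: 40,000,000 × 1.006642435 × 1.5960 = BRL 64,264,053.05.
Route B — convert at spot, deposit BRL: 40,000,000 × 1.6205 × 1.0133845758 = BRL 65,687,588.20.
The quoted forward undervalues PLN, so borrow PLN, convert to BRL at spot, deposit the BRL at 8.76%, and buy PLN forward at 1.5960 to cover the loan.
Arbitrage profit = |64,264,053.05 − 65,687,588.20| = BRL 1,423,535.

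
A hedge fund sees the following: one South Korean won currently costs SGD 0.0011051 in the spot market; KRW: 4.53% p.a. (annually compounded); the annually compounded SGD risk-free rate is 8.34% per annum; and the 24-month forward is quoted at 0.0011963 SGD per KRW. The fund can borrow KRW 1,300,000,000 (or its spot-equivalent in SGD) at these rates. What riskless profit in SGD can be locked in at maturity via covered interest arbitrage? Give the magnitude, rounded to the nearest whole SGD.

T = 2 years.
Keep in KRW, deliver into the forward: 1,300,000,000·1.09265209·0.0011963 = SGD 1,699,281.60.
Swap to SGD now, deposit: 1,300,000,000·0.0011051·1.17375556 = SGD 1,686,252.45.
The quoted forward overvalues KRW, so borrow SGD, buy KRW at spot, deposit the KRW at 4.53%, and sell the proceeds forward at 0.0011963.
Profit = 1,699,281.60 − 1,686,252.45 = SGD 13,029.

SGD 13,029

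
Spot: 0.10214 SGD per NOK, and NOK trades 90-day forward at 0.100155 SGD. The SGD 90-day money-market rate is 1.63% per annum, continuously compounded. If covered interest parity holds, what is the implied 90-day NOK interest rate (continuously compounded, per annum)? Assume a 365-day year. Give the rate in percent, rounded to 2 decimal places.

9.59%

T = 90/365 years.
CIP gives F = S · g_SGD/g_NOK, so g_SGD/g_NOK = 0.100155/0.10214 = 0.9805659.
SGD growth factor: e^(0.0163×90/365) = 1.0040273.
That pins the NOK growth at 1.0239264.
r = ln(1.0239264)/(90/365) = 0.095892 → 9.59%.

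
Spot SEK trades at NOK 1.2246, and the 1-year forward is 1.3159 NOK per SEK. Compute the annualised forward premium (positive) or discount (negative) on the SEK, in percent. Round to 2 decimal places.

+7.46%

T = 1 year.
(F − S)/S = (1.3159 − 1.2246)/1.2246 = 0.0745550.
Per annum: 0.0745550 / 1 = 0.074555 = 7.46%.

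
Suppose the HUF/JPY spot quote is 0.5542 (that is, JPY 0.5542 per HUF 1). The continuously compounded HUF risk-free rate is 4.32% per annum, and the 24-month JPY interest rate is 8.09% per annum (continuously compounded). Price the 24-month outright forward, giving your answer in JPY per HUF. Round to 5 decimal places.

0.59760

T = 2 years.
JPY growth factor: e^(0.0809×2) = 1.1756251.
Growth of 1 HUF over T: e^(0.0432×2) = 1.0902423.
So F = 0.5542 × 1.1756251 / 1.0902423 = 0.5976024 (JPY/HUF).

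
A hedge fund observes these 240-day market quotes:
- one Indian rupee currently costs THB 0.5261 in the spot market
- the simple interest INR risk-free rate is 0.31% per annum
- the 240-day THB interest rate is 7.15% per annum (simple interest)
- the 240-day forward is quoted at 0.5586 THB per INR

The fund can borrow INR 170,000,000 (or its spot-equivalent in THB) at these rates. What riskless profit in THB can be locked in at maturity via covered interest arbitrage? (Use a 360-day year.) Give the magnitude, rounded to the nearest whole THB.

THB 1,458,091

T = 240/360 years.
Keep in INR, deliver into the forward: 170,000,000·1.0020666667·0.5586 = THB 95,158,254.80.
Swap to THB now, deposit: 170,000,000·0.5261·1.0476666667 = THB 93,700,163.67.
The quoted forward overvalues INR, so borrow THB, buy INR at spot, deposit the INR at 0.31%, and sell the proceeds forward at 0.5586.
The gap between the two covered legs is THB 1,458,091.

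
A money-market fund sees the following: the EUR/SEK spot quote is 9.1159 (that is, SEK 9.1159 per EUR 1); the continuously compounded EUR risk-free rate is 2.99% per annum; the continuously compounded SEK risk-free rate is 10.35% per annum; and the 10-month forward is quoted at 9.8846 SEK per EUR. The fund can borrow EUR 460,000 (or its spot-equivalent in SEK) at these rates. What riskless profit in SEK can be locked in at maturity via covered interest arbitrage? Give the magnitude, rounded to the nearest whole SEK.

T = 10/12 years.
Invest the EUR and cover forward: 460,000 × 1.025229681 × 9.8846 = SEK 4,661,633.24.
Convert at spot and invest in SEK: 460,000 × 9.1159 × 1.090078814 = SEK 4,571,042.75.
The quoted forward overvalues EUR, so borrow SEK, buy EUR at spot, deposit the EUR at 2.99%, and sell the proceeds forward at 9.8846.
Arbitrage profit = |4,661,633.24 − 4,571,042.75| = SEK 90,590.

SEK 90,590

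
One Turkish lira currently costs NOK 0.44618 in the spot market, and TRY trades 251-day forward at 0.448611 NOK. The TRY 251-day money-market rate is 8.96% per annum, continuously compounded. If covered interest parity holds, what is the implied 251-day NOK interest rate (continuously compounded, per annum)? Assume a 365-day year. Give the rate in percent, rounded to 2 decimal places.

9.75%

T = 251/365 years.
CIP gives F = S · g_NOK/g_TRY, so g_NOK/g_TRY = 0.448611/0.44618 = 1.0054485.
TRY growth factor: e^(0.0896×251/365) = 1.0635532.
Hence g_NOK = 1.069348.
Take logs: ln 1.069348 / (251/365) = 0.097502, so 9.75%.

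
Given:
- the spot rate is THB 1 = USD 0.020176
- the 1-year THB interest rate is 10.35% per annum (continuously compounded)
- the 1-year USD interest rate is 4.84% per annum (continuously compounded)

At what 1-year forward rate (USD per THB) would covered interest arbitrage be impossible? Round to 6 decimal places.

0.019094

T = 1 year.
Growth of 1 USD over T: e^(0.0484×1) = 1.0495904.
THB accumulates by e^(0.1035×1) = 1.1090458.
Forward (USD per THB) = 0.020176 × 1.0495904 / 1.1090458 = 0.01909437.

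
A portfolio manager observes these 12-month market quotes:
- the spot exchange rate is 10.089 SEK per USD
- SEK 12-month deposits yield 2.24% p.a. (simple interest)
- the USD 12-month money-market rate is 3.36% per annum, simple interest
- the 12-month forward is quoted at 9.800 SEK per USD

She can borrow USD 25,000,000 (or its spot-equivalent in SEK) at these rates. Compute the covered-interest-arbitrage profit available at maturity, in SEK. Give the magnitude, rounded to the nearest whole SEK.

T = 1 year.
Invest the USD and cover forward: 25,000,000 × 1.033600 × 9.800 = SEK 253,232,000.00.
Convert at spot and invest in SEK: 25,000,000 × 10.089 × 1.022400 = SEK 257,874,840.00.
The quoted forward undervalues USD, so borrow USD, convert to SEK at spot, deposit the SEK at 2.24%, and buy USD forward at 9.800 to cover the loan.
Arbitrage profit = |253,232,000.00 − 257,874,840.00| = SEK 4,642,840.

SEK 4,642,840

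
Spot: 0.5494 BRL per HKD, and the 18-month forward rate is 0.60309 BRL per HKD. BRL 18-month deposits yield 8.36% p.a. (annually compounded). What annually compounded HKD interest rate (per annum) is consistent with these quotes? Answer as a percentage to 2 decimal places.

T = 18/12 years.
F/S = 0.60309/0.5494 = 1.0977248 = (growth of BRL) / (growth of HKD).
The BRL side grows by (1 + 0.0836)^(18/12) = 1.1279854.
So the HKD growth factor = 1.0275667.
Annualise: 1.0275667^(12/18) − 1 = 0.018294 = 1.83%.

1.83%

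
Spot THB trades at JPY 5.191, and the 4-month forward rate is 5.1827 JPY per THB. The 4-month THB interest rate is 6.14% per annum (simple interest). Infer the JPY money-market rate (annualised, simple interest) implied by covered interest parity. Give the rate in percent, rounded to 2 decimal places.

5.65%

T = 4/12 years.
By CIP, F/S equals the JPY-to-THB growth ratio: 5.1827/5.191 = 0.9984011.
The THB side grows by 1 + 0.0614×4/12 = 1.0204667.
Hence g_JPY = 1.0188351.
r = (1.0188351 − 1)/(4/12) = 0.056505 → 5.65%.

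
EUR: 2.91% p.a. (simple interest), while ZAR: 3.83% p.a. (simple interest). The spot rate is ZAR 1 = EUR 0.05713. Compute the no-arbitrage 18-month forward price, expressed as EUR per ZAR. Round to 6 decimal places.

0.056384

T = 18/12 years.
Growth of 1 EUR over T: 1 + 0.0291×18/12 = 1.043650.
ZAR growth factor: 1 + 0.0383×18/12 = 1.057450.
So F = 0.05713 × 1.043650 / 1.057450 = 0.05638444 (EUR/ZAR).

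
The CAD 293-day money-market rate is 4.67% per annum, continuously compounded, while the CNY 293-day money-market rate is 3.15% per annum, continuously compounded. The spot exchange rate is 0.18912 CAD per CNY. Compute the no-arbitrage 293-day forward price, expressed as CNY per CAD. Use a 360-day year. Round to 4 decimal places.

5.2226

T = 293/360 years.
Growth of 1 CAD over T: e^(0.0467×293/360) = 1.0387402.
CNY growth factor: e^(0.0315×293/360) = 1.025969.
So F = 0.18912 × 1.0387402 / 1.025969 = 0.1914742 (CAD/CNY).
Quoted the other way: 1/0.1914742 = 5.2226 CNY per CAD.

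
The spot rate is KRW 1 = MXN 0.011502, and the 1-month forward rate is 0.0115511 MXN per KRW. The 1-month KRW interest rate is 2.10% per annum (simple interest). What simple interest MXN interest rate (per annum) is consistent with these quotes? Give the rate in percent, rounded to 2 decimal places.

7.23%

T = 1/12 years.
By CIP, F/S equals the MXN-to-KRW growth ratio: 0.0115511/0.011502 = 1.0042688.
KRW growth factor: 1 + 0.0210×1/12 = 1.001750.
So the MXN growth factor = 1.0060263.
(1.0060263 − 1)/T = 0.072316, i.e. 7.23%.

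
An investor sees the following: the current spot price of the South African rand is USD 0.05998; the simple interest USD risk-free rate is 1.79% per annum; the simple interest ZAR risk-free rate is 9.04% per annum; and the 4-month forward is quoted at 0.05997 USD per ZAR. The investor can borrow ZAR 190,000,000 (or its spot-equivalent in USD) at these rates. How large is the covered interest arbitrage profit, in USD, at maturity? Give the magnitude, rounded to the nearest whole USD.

T = 4/12 years.
Invest the ZAR and cover forward: 190,000,000 × 1.0301333333 × 0.05997 = USD 11,737,648.24.
Convert at spot and invest in USD: 190,000,000 × 0.05998 × 1.0059666667 = USD 11,464,197.33.
The quoted forward overvalues ZAR, so borrow USD, buy ZAR at spot, deposit the ZAR at 9.04%, and sell the proceeds forward at 0.05997.
The gap between the two covered legs is USD 273,451.

USD 273,451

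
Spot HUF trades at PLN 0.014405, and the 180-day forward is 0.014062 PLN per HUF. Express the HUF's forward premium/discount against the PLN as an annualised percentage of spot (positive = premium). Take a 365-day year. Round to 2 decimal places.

-4.83%

T = 180/365 years.
Period premium: (0.014062 − 0.014405)/0.014405 = -0.0238112.
Annualise by dividing by T: -0.0238112 / (180/365) = -0.048284 → -4.83%.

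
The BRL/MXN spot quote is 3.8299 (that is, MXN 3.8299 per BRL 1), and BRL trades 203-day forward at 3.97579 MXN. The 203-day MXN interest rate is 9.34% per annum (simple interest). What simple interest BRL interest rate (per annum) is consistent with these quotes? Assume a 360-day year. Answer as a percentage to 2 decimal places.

2.49%

T = 203/360 years.
CIP gives F = S · g_MXN/g_BRL, so g_MXN/g_BRL = 3.97579/3.8299 = 1.0380924.
MXN growth factor: 1 + 0.0934×203/360 = 1.0526672.
Hence g_BRL = 1.014040.
r = (1.014040 − 1)/(203/360) = 0.024899 → 2.49%.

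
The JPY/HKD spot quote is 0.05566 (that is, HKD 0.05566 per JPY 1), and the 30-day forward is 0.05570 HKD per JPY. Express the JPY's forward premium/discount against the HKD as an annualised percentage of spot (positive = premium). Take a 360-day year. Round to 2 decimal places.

T = 30/360 years.
JPY trades forward at +0.07186% vs spot over the period.
×(1/T) gives 0.86% p.a.

+0.86%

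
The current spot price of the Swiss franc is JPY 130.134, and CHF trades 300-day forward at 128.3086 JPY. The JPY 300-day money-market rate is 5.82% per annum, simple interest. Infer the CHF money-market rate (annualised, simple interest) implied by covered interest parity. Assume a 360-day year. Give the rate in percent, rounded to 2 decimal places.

7.61%

T = 300/360 years.
By CIP, F/S equals the JPY-to-CHF growth ratio: 128.3086/130.134 = 0.9859729.
The JPY side grows by 1 + 0.0582×300/360 = 1.048500.
Hence g_CHF = 1.0634167.
r = (1.0634167 − 1)/(300/360) = 0.076100 → 7.61%.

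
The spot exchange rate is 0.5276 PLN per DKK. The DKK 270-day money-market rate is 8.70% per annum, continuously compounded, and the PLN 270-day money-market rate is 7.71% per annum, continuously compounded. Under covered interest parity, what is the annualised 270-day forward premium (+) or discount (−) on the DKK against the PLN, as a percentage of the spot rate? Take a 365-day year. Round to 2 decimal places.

-0.99%

T = 270/365 years.
No-arbitrage forward: 0.5276 × 1.0586906 / 1.0664722 = 0.5237503 PLN/DKK.
(F − S)/S ÷ T = (0.5237503 − 0.5276)/0.5276/(270/365) = -0.009864 → -0.99%.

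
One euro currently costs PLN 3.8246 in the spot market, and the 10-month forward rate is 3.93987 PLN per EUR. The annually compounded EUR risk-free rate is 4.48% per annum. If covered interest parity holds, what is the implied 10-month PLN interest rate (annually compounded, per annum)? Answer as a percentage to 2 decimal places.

8.27%

T = 10/12 years.
CIP gives F = S · g_PLN/g_EUR, so g_PLN/g_EUR = 3.93987/3.8246 = 1.0301391.
EUR growth factor: (1 + 0.0448)^(10/12) = 1.0371963.
So the PLN growth factor = 1.0684565.
Annualise: 1.0684565^(12/10) − 1 = 0.082700 = 8.27%.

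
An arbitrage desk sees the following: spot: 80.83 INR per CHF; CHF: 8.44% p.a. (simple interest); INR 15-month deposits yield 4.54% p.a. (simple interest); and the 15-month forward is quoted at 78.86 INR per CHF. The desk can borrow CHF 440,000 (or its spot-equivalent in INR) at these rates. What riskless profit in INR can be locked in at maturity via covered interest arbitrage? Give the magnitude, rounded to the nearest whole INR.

T = 15/12 years.
Keep in CHF, deliver into the forward: 440,000·1.105500·78.86 = INR 38,359,081.20.
Swap to INR now, deposit: 440,000·80.83·1.056750 = INR 37,583,525.10.
The quoted forward overvalues CHF, so borrow INR, buy CHF at spot, deposit the CHF at 8.44%, and sell the proceeds forward at 78.86.
Arbitrage profit = |38,359,081.20 − 37,583,525.10| = INR 775,556.

INR 775,556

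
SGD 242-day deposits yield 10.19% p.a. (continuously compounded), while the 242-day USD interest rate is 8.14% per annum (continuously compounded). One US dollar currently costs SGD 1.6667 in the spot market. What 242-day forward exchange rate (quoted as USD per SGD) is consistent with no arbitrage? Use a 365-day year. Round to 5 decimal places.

T = 242/365 years.
Growth of 1 SGD over T: e^(0.1019×242/365) = 1.0698956.
USD accumulates by e^(0.0814×242/365) = 1.0554522.
Forward (SGD per USD) = 1.6667 × 1.0698956 / 1.0554522 = 1.689508.
Quoted the other way: 1/1.689508 = 0.59189 USD per SGD.

0.59189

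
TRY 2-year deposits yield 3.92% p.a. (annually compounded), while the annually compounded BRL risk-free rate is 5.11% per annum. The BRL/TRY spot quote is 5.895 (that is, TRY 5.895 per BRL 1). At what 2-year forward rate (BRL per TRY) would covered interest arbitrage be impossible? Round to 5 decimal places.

0.17354

T = 2 years.
TRY growth factor: (1 + 0.0392)^2 = 1.0799366.
BRL accumulates by (1 + 0.0511)^2 = 1.1048112.
So F = 5.895 × 1.0799366 / 1.1048112 = 5.762275 (TRY/BRL).
Quoted the other way: 1/5.762275 = 0.17354 BRL per TRY.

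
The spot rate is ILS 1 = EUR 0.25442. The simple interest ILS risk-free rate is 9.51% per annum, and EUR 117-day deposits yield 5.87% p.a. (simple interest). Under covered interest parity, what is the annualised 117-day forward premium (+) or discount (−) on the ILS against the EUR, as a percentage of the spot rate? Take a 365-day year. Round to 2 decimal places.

T = 117/365 years.
CIP forward (EUR per ILS) = 0.25442 × 1.0188162/1.0304841 = 0.25153927.
(F − S)/S ÷ T = (0.25153927 − 0.25442)/0.25442/(117/365) = -0.035323 → -3.53%.

-3.53%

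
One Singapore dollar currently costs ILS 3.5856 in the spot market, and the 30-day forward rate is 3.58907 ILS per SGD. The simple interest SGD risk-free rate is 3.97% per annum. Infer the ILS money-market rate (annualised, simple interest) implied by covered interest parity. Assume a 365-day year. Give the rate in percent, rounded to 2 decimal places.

T = 30/365 years.
F/S = 3.58907/3.5856 = 1.0009678 = (growth of ILS) / (growth of SGD).
SGD growth factor: 1 + 0.0397×30/365 = 1.003263.
Hence g_ILS = 1.004234.
(1.004234 − 1)/T = 0.051514, i.e. 5.15%.

5.15%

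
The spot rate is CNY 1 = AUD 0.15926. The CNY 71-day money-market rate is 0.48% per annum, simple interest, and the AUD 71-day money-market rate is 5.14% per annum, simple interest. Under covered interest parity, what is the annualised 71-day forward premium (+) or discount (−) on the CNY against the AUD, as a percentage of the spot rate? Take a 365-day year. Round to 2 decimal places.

+4.66%

T = 71/365 years.
CIP forward (AUD per CNY) = 0.15926 × 1.0099984/1.0009337 = 0.16070230.
(F − S)/S ÷ T = (0.16070230 − 0.15926)/0.15926/(71/365) = 0.046557 → 4.66%.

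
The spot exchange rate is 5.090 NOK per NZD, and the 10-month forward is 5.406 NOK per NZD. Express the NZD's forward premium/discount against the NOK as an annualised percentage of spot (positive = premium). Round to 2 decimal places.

T = 10/12 years.
(F − S)/S = (5.406 − 5.09)/5.09 = 0.0620825.
Annualise by dividing by T: 0.0620825 / (10/12) = 0.074499 → 7.45%.

+7.45%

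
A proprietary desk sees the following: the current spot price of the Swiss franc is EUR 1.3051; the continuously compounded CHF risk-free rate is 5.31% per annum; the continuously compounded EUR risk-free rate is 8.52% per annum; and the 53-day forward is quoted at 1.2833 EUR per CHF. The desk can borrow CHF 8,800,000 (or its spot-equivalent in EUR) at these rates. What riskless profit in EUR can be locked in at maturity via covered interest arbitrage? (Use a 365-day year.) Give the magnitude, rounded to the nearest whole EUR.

EUR 247,397

T = 53/365 years.
Route A — deposit CHF, sell forward: 8,800,000 × 1.0077402127 × 1.2833 = EUR 11,380,450.53.
Route B — convert at spot, deposit EUR: 8,800,000 × 1.3051 × 1.0124483505 = EUR 11,627,847.81.
The quoted forward undervalues CHF, so borrow CHF, convert to EUR at spot, deposit the EUR at 8.52%, and buy CHF forward at 1.2833 to cover the loan.
The gap between the two covered legs is EUR 247,397.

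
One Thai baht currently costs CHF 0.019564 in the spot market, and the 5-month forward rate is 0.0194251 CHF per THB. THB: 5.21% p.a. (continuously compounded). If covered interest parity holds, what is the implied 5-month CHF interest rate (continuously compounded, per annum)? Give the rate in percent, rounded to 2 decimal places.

3.50%

T = 5/12 years.
By CIP, F/S equals the CHF-to-THB growth ratio: 0.0194251/0.019564 = 0.9929002.
THB growth factor: e^(0.0521×5/12) = 1.0219457.
So the CHF growth factor = 1.0146901.
r = ln(1.0146901)/(5/12) = 0.035000 → 3.50%.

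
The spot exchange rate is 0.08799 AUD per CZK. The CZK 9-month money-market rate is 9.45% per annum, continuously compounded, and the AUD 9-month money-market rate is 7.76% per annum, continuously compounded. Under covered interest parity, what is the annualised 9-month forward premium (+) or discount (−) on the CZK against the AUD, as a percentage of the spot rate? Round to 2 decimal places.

-1.68%

T = 9/12 years.
F = S · g_AUD/g_CZK = 0.08799 × 1.059927/1.073447 = 0.08688177.
Annualised premium = (F − S)/S × (1/T) = (0.08688177 − 0.08799)/0.08799 ÷ (9/12) = -1.68%.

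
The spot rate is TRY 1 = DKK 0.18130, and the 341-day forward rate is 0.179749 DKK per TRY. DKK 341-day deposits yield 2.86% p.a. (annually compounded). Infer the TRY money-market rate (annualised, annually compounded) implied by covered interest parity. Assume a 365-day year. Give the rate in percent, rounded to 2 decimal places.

3.81%

T = 341/365 years.
F/S = 0.179749/0.1813 = 0.9914451 = (growth of DKK) / (growth of TRY).
The DKK side grows by (1 + 0.0286)^(341/365) = 1.0266946.
So the TRY growth factor = 1.0355537.
Annualise: 1.0355537^(365/341) − 1 = 0.038103 = 3.81%.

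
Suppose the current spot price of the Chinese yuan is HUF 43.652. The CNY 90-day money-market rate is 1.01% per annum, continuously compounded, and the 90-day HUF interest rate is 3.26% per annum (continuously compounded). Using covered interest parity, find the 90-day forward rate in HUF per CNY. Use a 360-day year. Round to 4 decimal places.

T = 90/360 years.
HUF accumulates by e^(0.0326×90/360) = 1.0081833.
CNY growth factor: e^(0.0101×90/360) = 1.00252819.
CIP: F = S · (grow HUF)/(grow CNY) = 43.652 × 1.0081833/1.00252819 = 43.898234 HUF per CNY.

43.8982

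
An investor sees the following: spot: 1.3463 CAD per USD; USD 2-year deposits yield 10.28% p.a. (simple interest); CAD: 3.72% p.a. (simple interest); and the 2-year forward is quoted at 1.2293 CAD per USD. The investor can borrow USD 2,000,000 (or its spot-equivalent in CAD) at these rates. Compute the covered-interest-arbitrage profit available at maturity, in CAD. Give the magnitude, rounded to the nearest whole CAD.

T = 2 years.
Route A — deposit USD, sell forward: 2,000,000 × 1.205600 × 1.2293 = CAD 2,964,088.16.
Route B — convert at spot, deposit CAD: 2,000,000 × 1.3463 × 1.074400 = CAD 2,892,929.44.
The quoted forward overvalues USD, so borrow CAD, buy USD at spot, deposit the USD at 10.28%, and sell the proceeds forward at 1.2293.
Profit = 2,964,088.16 − 2,892,929.44 = CAD 71,159.

CAD 71,159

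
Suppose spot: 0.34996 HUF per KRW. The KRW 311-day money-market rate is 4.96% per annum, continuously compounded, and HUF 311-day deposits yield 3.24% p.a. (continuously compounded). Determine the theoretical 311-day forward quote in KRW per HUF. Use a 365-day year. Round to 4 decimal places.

T = 311/365 years.
Growth of 1 HUF over T: e^(0.0324×311/365) = 1.0279912.
KRW growth factor: e^(0.0496×311/365) = 1.0431677.
CIP: F = S · (grow HUF)/(grow KRW) = 0.34996 × 1.0279912/1.0431677 = 0.3448686 HUF per KRW.
Quoted the other way: 1/0.3448686 = 2.8997 KRW per HUF.

2.8997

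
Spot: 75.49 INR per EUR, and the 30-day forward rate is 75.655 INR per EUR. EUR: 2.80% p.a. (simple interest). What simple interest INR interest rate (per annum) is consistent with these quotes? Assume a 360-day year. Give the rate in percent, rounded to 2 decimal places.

T = 30/360 years.
CIP gives F = S · g_INR/g_EUR, so g_INR/g_EUR = 75.655/75.49 = 1.0021857.
The EUR side grows by 1 + 0.0280×30/360 = 1.0023333.
So the INR growth factor = 1.0045241.
r = (1.0045241 − 1)/(30/360) = 0.054289 → 5.43%.

5.43%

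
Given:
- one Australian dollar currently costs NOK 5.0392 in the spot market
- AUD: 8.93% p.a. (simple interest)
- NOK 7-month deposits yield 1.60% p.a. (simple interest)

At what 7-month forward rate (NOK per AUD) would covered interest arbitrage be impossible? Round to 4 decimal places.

4.8344

T = 7/12 years.
Growth of 1 NOK over T: 1 + 0.0160×7/12 = 1.0093333.
Growth of 1 AUD over T: 1 + 0.0893×7/12 = 1.0520917.
So F = 5.0392 × 1.0093333 / 1.0520917 = 4.834400 (NOK/AUD).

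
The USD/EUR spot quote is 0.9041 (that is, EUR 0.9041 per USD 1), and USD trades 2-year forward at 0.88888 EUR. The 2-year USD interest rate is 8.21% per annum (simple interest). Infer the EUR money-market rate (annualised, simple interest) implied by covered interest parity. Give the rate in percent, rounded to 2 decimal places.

7.23%

T = 2 years.
CIP gives F = S · g_EUR/g_USD, so g_EUR/g_USD = 0.88888/0.9041 = 0.9831656.
The USD side grows by 1 + 0.0821×2 = 1.164200.
Hence g_EUR = 1.1446014.
(1.1446014 − 1)/T = 0.072301, i.e. 7.23%.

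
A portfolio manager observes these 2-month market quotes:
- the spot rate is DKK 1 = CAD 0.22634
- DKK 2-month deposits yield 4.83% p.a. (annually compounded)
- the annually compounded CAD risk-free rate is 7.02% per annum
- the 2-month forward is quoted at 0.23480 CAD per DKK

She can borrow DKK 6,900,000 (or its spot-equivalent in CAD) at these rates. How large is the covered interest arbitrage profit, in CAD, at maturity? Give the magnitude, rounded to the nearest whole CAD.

T = 2/12 years.
Invest the DKK and cover forward: 6,900,000 × 1.007892618 × 0.23480 = CAD 1,632,906.99.
Convert at spot and invest in CAD: 6,900,000 × 0.22634 × 1.011371764 = CAD 1,579,505.81.
The quoted forward overvalues DKK, so borrow CAD, buy DKK at spot, deposit the DKK at 4.83%, and sell the proceeds forward at 0.23480.
The gap between the two covered legs is CAD 53,401.

CAD 53,401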